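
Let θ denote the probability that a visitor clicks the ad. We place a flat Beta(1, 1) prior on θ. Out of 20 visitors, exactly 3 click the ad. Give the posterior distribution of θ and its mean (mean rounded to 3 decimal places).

Posterior: Beta(4, 18); mean ≈ 0.182

Observing 3 successes and 17 failures updates Beta(1, 1) by adding the success and failure counts to the two shape parameters: α = 1+3 = 4, β = 1+17 = 18.
Posterior mean = α/(α+β) = 4/22 = 0.182.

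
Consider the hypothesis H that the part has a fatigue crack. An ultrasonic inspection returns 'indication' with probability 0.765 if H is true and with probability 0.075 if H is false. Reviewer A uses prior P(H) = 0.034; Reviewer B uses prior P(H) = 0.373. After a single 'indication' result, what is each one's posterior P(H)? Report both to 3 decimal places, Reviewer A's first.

P('+'|H) = 0.765, P('+'|¬H) = 0.075.
Reviewer A: numerator 0.765·0.034 = 0.026010; evidence = 0.026010+0.075·0.966 = 0.098460; posterior = 0.264.
Reviewer B: numerator 0.765·0.373 = 0.28535; evidence = 0.28535+0.075·0.627 = 0.33237; posterior = 0.859.

Reviewer A: 0.264; Reviewer B: 0.859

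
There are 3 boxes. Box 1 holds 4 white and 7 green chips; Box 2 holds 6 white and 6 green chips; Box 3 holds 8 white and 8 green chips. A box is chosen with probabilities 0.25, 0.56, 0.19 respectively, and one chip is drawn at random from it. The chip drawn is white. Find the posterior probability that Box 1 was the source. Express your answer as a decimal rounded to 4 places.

Posterior probability ≈ 0.1951

P(white|Box 1) = 0.3636; P(white|Box 2) = 0.5; P(white|Box 3) = 0.5.
Prior × likelihood for each source: 0.25·0.3636=0.09091, 0.56·0.5=0.2800, 0.19·0.5=0.09500. Summing gives P(white) = 0.46591.
P(Box 1 | white) = 0.09091 / 0.46591 = 0.1951.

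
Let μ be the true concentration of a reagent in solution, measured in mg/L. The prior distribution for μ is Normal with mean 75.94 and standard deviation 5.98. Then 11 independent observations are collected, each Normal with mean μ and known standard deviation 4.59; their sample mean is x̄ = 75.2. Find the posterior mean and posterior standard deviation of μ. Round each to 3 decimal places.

Posterior mean ≈ 75.238; posterior SD ≈ 1.348

Prior precision 1/τ₀² = 1/5.98² = 0.0279639; data precision n/σ² = 11/4.59² = 0.522116.
Posterior precision = 0.0279639 + 0.522116 = 0.550080, giving posterior SD = 1/√0.550080 = 1.348.
Posterior mean = (0.0279639·75.94 + 0.522116·75.2) / 0.550080 = 75.238.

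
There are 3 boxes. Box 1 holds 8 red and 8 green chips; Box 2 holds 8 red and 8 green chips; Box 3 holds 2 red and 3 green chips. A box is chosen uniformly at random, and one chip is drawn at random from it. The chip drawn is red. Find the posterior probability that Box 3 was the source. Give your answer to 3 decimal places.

Posterior probability ≈ 0.286

Tabulate prior·likelihood by source: [1] prior 0.333333, lik 0.5, product 0.1667; [2] prior 0.333333, lik 0.5, product 0.1667; [3] prior 0.333333, lik 0.4, product 0.1333.
Normalizing constant = 0.46667; the posterior for Box 3 is its product over the sum, 0.1333/0.46667 = 0.286.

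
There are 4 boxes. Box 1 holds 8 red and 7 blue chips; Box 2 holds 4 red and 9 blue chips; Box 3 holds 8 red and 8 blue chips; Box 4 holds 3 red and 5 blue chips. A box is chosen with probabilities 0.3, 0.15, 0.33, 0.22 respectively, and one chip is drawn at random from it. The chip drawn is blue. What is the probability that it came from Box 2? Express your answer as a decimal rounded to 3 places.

Posterior probability ≈ 0.190

P(blue|Box 1) = 0.4667; P(blue|Box 2) = 0.6923; P(blue|Box 3) = 0.5; P(blue|Box 4) = 0.625.
Prior × likelihood for each source: 0.3·0.4667=0.1400, 0.15·0.6923=0.1038, 0.33·0.5=0.1650, 0.22·0.625=0.1375. Summing gives P(blue) = 0.54635.
P(Box 2 | blue) = 0.1038 / 0.54635 = 0.190.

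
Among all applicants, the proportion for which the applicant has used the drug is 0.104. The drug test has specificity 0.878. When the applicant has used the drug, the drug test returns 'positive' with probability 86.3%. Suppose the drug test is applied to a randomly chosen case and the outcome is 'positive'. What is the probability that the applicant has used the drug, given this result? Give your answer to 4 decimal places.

P(H | E) ≈ 0.4509

Write H for 'the applicant has used the drug'. Prior odds H:¬H = 0.104/0.896 = 0.11607. For the 'positive' outcome, the likelihood ratio is 0.863/0.122 = 7.0738.
Posterior odds = 0.11607 × 7.0738 = 0.82106, so P(H|E) = 0.82106/(1+0.82106) = 0.4509.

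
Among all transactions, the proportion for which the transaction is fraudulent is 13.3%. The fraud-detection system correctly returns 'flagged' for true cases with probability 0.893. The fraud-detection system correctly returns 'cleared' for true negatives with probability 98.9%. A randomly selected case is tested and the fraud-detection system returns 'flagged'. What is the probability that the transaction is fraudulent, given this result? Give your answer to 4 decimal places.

P(H | E) ≈ 0.9257

Write H for 'the transaction is fraudulent'. Prior odds H:¬H = 0.133/0.867 = 0.15340. For the 'flagged' outcome, the likelihood ratio is 0.893/0.011 = 81.182.
Posterior odds = 0.15340 × 81.182 = 12.453, so P(H|E) = 12.453/(1+12.453) = 0.9257.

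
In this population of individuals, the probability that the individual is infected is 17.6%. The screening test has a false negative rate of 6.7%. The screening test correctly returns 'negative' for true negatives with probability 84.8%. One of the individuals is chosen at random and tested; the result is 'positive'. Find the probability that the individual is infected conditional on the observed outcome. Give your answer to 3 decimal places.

P(H | E) ≈ 0.567

Write H for 'the individual is infected'. Prior odds H:¬H = 0.176/0.824 = 0.21359. For the 'positive' outcome, the likelihood ratio is 0.933/0.152 = 6.1382.
Posterior odds = 0.21359 × 6.1382 = 1.3111, so P(H|E) = 1.3111/(1+1.3111) = 0.567.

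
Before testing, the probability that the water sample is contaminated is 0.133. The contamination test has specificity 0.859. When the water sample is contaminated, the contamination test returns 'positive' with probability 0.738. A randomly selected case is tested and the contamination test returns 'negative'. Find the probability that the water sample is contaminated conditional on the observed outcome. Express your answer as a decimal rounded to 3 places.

Let H be the event that the water sample is contaminated. P(H) = 0.133, so P(¬H) = 0.867. With E the 'negative' result, P(E|H) = 0.262 and P(E|¬H) = 0.859.
P(E) = 0.262·0.133 + 0.859·0.867 = 0.034846 + 0.74475 = 0.77960.
By Bayes' theorem, P(H|E) = 0.034846 / 0.77960 = 0.045.

P(H | E) ≈ 0.045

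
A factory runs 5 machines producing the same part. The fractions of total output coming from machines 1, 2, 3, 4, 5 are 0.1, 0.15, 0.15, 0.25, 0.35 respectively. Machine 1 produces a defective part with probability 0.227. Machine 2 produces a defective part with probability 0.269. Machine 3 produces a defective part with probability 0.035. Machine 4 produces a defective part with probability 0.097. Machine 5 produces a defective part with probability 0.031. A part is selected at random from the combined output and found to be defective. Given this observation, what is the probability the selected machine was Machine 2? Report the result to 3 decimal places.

Tabulate prior·likelihood by source: [1] prior 0.1, lik 0.227, product 0.02270; [2] prior 0.15, lik 0.269, product 0.04035; [3] prior 0.15, lik 0.035, product 0.005250; [4] prior 0.25, lik 0.097, product 0.02425; [5] prior 0.35, lik 0.031, product 0.01085.
Normalizing constant = 0.10340; the posterior for Machine 2 is its product over the sum, 0.04035/0.10340 = 0.390.

Posterior probability ≈ 0.390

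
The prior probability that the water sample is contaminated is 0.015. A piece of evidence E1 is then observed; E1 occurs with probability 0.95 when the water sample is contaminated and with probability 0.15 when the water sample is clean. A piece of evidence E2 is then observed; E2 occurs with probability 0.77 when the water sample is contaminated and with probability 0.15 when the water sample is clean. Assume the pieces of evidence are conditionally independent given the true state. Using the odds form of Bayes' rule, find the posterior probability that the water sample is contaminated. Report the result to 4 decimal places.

Prior odds = 0.015/(1−0.015) = 0.015228.
Likelihood ratio for E1 = 0.95/0.15 = 6.3333.
Likelihood ratio for E2 = 0.77/0.15 = 5.1333.
Posterior odds = prior odds × LR₁ × LR₂ = 0.49509.
Posterior probability = odds/(1+odds) = 0.49509/1.4951 = 0.3311.

Posterior probability ≈ 0.3311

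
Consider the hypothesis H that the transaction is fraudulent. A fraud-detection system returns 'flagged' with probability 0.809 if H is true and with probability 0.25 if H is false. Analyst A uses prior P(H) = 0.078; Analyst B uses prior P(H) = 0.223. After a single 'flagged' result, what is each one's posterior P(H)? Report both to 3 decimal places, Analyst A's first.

Analyst A: 0.215; Analyst B: 0.482

P('+'|H) = 0.809, P('+'|¬H) = 0.25.
Analyst A: numerator 0.809·0.078 = 0.063102; evidence = 0.063102+0.25·0.922 = 0.29360; posterior = 0.215.
Analyst B: numerator 0.809·0.223 = 0.18041; evidence = 0.18041+0.25·0.777 = 0.37466; posterior = 0.482.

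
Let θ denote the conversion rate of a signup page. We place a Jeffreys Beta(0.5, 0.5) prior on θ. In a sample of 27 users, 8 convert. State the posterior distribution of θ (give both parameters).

The binomial likelihood is conjugate to the Beta prior: with 8 successes and 19 failures, the posterior is Beta(0.5+8, 0.5+19) = Beta(8.5, 19.5).

Posterior: Beta(8.5, 19.5)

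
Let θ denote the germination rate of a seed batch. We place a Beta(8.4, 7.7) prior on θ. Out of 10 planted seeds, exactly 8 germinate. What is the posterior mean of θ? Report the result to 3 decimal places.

The binomial likelihood is conjugate to the Beta prior: with 8 successes and 2 failures, the posterior is Beta(8.4+8, 7.7+2) = Beta(16.4, 9.7).
Posterior mean = α/(α+β) = 16.4/26.1 = 0.628.

Posterior mean ≈ 0.628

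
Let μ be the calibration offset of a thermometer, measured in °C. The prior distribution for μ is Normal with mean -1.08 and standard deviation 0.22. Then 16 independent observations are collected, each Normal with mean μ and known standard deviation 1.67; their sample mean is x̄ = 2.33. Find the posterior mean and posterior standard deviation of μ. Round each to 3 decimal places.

Posterior mean ≈ -0.339; posterior SD ≈ 0.195

With known σ, the Normal prior is conjugate. Weight on the data is w = (n/σ²)/(n/σ² + 1/τ₀²) = 5.73703/(5.73703+20.6612) = 0.21733.
Posterior mean = w·x̄ + (1−w)·μ₀ = 0.21733·2.33 + 0.78267·-1.08 = -0.339. Posterior variance = 1/(5.73703+20.6612) = 0.0378814, so SD = 0.195.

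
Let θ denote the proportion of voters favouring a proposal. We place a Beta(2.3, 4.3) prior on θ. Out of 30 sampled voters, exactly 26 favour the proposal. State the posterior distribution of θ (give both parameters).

Posterior: Beta(28.3, 8.3)

Observing 26 successes and 4 failures updates Beta(2.3, 4.3) by adding the success and failure counts to the two shape parameters: α = 2.3+26 = 28.3, β = 4.3+4 = 8.3.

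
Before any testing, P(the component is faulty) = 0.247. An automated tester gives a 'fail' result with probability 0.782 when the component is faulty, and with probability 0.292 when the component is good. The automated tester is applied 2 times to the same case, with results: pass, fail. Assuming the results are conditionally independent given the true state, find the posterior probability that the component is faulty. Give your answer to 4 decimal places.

Posterior P(H) ≈ 0.2129

Let H be the event that the component is faulty; start with P(H) = 0.247. P('fail'|H) = 0.782, P('fail'|¬H) = 0.292.
Update on result 1 ('pass'): P(H) ← 0.218·0.2470 / (0.218·0.2470 + 0.708·0.7530) = 0.053846/0.58697 = 0.0917.
Update on result 2 ('fail'): P(H) ← 0.782·0.0917 / (0.782·0.0917 + 0.292·0.9083) = 0.071737/0.33695 = 0.2129.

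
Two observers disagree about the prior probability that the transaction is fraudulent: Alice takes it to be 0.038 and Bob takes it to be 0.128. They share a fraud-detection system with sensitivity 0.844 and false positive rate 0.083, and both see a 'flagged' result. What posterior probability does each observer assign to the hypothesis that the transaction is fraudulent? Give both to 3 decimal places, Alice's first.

The likelihood ratio for a 'flagged' result is 0.844/0.083 = 10.169.
Alice: prior odds 0.038/0.962 = 0.039501; posterior odds 0.40167; posterior probability 0.287.
Bob: prior odds 0.128/0.872 = 0.14679; posterior odds 1.4926; posterior probability 0.599.

Alice: 0.287; Bob: 0.599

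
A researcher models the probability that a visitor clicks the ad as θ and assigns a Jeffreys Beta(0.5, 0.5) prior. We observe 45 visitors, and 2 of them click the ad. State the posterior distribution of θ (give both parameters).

Observing 2 successes and 43 failures updates Beta(0.5, 0.5) by adding the success and failure counts to the two shape parameters: α = 0.5+2 = 2.5, β = 0.5+43 = 43.5.

Posterior: Beta(2.5, 43.5)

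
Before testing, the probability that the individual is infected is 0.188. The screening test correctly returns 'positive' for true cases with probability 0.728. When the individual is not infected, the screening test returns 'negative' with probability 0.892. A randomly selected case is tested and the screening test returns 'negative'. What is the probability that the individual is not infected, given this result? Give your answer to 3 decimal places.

P(¬H | E) ≈ 0.934

Let H be the event that the individual is infected. P(H) = 0.188, so P(¬H) = 0.812. With E the 'negative' result, P(E|H) = 0.272 and P(E|¬H) = 0.892.
P(E) = 0.272·0.188 + 0.892·0.812 = 0.051136 + 0.72430 = 0.77544.
By Bayes' theorem, P(H|E) = 0.051136 / 0.77544 = 0.066. Hence P(¬H|E) = 1 − 0.066 = 0.934.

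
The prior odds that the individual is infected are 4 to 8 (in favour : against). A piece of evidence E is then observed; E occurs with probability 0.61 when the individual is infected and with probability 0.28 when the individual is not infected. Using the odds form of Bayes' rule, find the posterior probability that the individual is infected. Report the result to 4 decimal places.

Posterior probability ≈ 0.5214

Prior odds = 4/8 = 0.50000.
Likelihood ratio for E = 0.61/0.28 = 2.1786.
Posterior odds = prior odds × LR = 1.0893.
Posterior probability = odds/(1+odds) = 1.0893/2.0893 = 0.5214.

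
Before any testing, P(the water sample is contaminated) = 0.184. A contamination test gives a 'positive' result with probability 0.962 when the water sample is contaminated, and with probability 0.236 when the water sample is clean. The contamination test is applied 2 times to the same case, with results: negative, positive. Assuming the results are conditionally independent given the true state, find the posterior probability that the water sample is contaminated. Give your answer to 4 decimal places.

With H the event that the water sample is contaminated, the joint likelihood of the observed sequence is P(data|H) = 0.038·0.962 = 0.036556 and P(data|¬H) = 0.764·0.236 = 0.18030.
Bayes: P(H|data) = 0.184·0.036556 / (0.184·0.036556 + 0.816·0.18030) = 0.0067263/0.15385 = 0.0437.

Posterior P(H) ≈ 0.0437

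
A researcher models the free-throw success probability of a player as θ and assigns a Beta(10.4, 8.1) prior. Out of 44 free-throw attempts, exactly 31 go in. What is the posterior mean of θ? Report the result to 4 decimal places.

The binomial likelihood is conjugate to the Beta prior: with 31 successes and 13 failures, the posterior is Beta(10.4+31, 8.1+13) = Beta(41.4, 21.1).
E[θ | data] = 41.4/(41.4+21.1) = 0.6624.

Posterior mean ≈ 0.6624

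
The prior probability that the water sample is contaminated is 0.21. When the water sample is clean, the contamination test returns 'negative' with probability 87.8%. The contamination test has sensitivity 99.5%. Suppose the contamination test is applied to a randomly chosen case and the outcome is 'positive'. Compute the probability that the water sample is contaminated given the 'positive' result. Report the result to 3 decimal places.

Write H for 'the water sample is contaminated'. Prior odds H:¬H = 0.21/0.79 = 0.26582. For the 'positive' outcome, the likelihood ratio is 0.995/0.122 = 8.1557.
Posterior odds = 0.26582 × 8.1557 = 2.1680, so P(H|E) = 2.1680/(1+2.1680) = 0.684.

P(H | E) ≈ 0.684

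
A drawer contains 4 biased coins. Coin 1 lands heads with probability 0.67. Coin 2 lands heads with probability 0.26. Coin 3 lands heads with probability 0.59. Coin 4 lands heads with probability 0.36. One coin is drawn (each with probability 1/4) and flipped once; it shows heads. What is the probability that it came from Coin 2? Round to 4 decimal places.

P(heads|C1) = 0.67; P(heads|C2) = 0.26; P(heads|C3) = 0.59; P(heads|C4) = 0.36.
Prior × likelihood for each source: 0.25·0.67=0.1675, 0.25·0.26=0.06500, 0.25·0.59=0.1475, 0.25·0.36=0.09000. Summing gives P(heads) = 0.47000.
P(Coin 2 | heads) = 0.06500 / 0.47000 = 0.1383.

Posterior probability ≈ 0.1383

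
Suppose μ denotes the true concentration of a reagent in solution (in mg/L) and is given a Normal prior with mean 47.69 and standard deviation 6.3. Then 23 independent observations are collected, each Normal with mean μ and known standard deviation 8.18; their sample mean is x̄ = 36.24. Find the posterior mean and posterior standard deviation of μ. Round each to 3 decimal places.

With known σ, the Normal prior is conjugate. Weight on the data is w = (n/σ²)/(n/σ² + 1/τ₀²) = 0.343733/(0.343733+0.0251953) = 0.93171.
Posterior mean = w·x̄ + (1−w)·μ₀ = 0.93171·36.24 + 0.068293·47.69 = 37.022. Posterior variance = 1/(0.343733+0.0251953) = 2.71055, so SD = 1.646.

Posterior mean ≈ 37.022; posterior SD ≈ 1.646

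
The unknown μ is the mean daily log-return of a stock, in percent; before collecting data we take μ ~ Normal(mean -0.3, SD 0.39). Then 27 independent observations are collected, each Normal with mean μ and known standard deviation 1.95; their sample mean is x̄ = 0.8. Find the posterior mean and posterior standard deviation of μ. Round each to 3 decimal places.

With known σ, the Normal prior is conjugate. Weight on the data is w = (n/σ²)/(n/σ² + 1/τ₀²) = 7.10059/(7.10059+6.57462) = 0.51923.
Posterior mean = w·x̄ + (1−w)·μ₀ = 0.51923·0.8 + 0.48077·-0.3 = 0.271. Posterior variance = 1/(7.10059+6.57462) = 0.0731250, so SD = 0.270.

Posterior mean ≈ 0.271; posterior SD ≈ 0.270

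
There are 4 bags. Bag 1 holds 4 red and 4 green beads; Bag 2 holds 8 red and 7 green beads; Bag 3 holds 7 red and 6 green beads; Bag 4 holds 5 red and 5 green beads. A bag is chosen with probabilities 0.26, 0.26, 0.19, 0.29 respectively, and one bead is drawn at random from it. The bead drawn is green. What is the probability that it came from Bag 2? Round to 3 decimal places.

Posterior probability ≈ 0.251

Tabulate prior·likelihood by source: [1] prior 0.26, lik 0.5, product 0.1300; [2] prior 0.26, lik 0.4667, product 0.1213; [3] prior 0.19, lik 0.4615, product 0.08769; [4] prior 0.29, lik 0.5, product 0.1450.
Normalizing constant = 0.48403; the posterior for Bag 2 is its product over the sum, 0.1213/0.48403 = 0.251.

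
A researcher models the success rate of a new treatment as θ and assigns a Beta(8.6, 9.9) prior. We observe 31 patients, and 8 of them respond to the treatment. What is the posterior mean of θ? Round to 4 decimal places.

Posterior mean ≈ 0.3354

The binomial likelihood is conjugate to the Beta prior: with 8 successes and 23 failures, the posterior is Beta(8.6+8, 9.9+23) = Beta(16.6, 32.9).
Posterior mean = α/(α+β) = 16.6/49.5 = 0.3354.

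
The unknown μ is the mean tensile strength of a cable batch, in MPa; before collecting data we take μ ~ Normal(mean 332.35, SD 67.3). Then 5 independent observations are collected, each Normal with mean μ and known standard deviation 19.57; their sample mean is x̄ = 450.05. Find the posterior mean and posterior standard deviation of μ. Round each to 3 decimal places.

Posterior mean ≈ 448.093; posterior SD ≈ 8.679

With known σ, the Normal prior is conjugate. Weight on the data is w = (n/σ²)/(n/σ² + 1/τ₀²) = 0.0130553/(0.0130553+0.00022079) = 0.98337.
Posterior mean = w·x̄ + (1−w)·μ₀ = 0.98337·450.05 + 0.016630·332.35 = 448.093. Posterior variance = 1/(0.0130553+0.00022079) = 75.3232, so SD = 8.679.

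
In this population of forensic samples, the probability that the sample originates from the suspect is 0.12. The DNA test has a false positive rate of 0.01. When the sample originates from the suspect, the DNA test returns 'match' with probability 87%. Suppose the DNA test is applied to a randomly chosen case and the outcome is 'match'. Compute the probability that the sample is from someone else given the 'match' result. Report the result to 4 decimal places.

P(¬H | E) ≈ 0.0777

Let H be the event that the sample originates from the suspect. P(H) = 0.12, so P(¬H) = 0.88. With E the 'match' result, P(E|H) = 0.87 and P(E|¬H) = 0.01.
P(E) = 0.87·0.12 + 0.01·0.88 = 0.10440 + 0.0088000 = 0.11320.
By Bayes' theorem, P(H|E) = 0.10440 / 0.11320 = 0.9223. Hence P(¬H|E) = 1 − 0.9223 = 0.0777.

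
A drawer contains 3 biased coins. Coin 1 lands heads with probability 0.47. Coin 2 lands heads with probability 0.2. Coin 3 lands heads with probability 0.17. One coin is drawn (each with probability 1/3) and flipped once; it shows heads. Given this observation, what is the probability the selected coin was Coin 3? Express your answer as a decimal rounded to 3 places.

Tabulate prior·likelihood by source: [1] prior 0.333333, lik 0.47, product 0.1567; [2] prior 0.333333, lik 0.2, product 0.06667; [3] prior 0.333333, lik 0.17, product 0.05667.
Normalizing constant = 0.28000; the posterior for Coin 3 is its product over the sum, 0.05667/0.28000 = 0.202.

Posterior probability ≈ 0.202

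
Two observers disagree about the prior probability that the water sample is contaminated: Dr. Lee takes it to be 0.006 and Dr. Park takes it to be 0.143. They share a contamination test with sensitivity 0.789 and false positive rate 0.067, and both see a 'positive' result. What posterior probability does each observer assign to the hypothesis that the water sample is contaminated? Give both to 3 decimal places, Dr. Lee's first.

Dr. Lee: 0.066; Dr. Park: 0.663

The likelihood ratio for a 'positive' result is 0.789/0.067 = 11.776.
Dr. Lee: prior odds 0.006/0.994 = 0.0060362; posterior odds 0.071083; posterior probability 0.066.
Dr. Park: prior odds 0.143/0.857 = 0.16686; posterior odds 1.9650; posterior probability 0.663.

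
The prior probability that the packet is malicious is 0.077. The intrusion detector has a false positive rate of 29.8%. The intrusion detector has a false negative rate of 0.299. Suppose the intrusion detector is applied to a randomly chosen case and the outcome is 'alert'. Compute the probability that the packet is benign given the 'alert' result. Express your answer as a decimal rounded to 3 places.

Let H be the event that the packet is malicious. P(H) = 0.077, so P(¬H) = 0.923. With E the 'alert' result, P(E|H) = 0.701 and P(E|¬H) = 0.298.
P(E) = 0.701·0.077 + 0.298·0.923 = 0.053977 + 0.27505 = 0.32903.
By Bayes' theorem, P(H|E) = 0.053977 / 0.32903 = 0.164. Hence P(¬H|E) = 1 − 0.164 = 0.836.

P(¬H | E) ≈ 0.836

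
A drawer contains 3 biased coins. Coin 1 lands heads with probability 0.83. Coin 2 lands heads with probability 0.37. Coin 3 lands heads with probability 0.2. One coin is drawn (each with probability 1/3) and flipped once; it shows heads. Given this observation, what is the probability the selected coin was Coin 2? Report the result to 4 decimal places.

Tabulate prior·likelihood by source: [1] prior 0.333333, lik 0.83, product 0.2767; [2] prior 0.333333, lik 0.37, product 0.1233; [3] prior 0.333333, lik 0.2, product 0.06667.
Normalizing constant = 0.46667; the posterior for Coin 2 is its product over the sum, 0.1233/0.46667 = 0.2643.

Posterior probability ≈ 0.2643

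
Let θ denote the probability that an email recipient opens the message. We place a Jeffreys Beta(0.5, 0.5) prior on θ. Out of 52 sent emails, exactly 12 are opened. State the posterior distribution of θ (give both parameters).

Posterior: Beta(12.5, 40.5)

The binomial likelihood is conjugate to the Beta prior: with 12 successes and 40 failures, the posterior is Beta(0.5+12, 0.5+40) = Beta(12.5, 40.5).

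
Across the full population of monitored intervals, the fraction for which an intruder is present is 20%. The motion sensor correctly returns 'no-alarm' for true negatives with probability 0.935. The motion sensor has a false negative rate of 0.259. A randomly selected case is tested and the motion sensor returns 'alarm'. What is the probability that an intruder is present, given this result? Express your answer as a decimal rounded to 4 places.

Write H for 'an intruder is present'. Prior odds H:¬H = 0.2/0.8 = 0.25000. For the 'alarm' outcome, the likelihood ratio is 0.741/0.065 = 11.400.
Posterior odds = 0.25000 × 11.400 = 2.8500, so P(H|E) = 2.8500/(1+2.8500) = 0.7403.

P(H | E) ≈ 0.7403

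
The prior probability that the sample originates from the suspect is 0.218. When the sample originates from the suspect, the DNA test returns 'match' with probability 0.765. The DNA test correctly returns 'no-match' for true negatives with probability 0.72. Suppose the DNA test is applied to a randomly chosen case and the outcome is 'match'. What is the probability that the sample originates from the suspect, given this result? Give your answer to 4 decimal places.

Write H for 'the sample originates from the suspect'. Prior odds H:¬H = 0.218/0.782 = 0.27877. For the 'match' outcome, the likelihood ratio is 0.765/0.28 = 2.7321.
Posterior odds = 0.27877 × 2.7321 = 0.76165, so P(H|E) = 0.76165/(1+0.76165) = 0.4323.

P(H | E) ≈ 0.4323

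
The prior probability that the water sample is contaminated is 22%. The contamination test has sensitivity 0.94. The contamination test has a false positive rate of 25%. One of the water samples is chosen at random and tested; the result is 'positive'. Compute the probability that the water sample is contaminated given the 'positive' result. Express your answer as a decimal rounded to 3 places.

P(H | E) ≈ 0.515

Write H for 'the water sample is contaminated'. Prior odds H:¬H = 0.22/0.78 = 0.28205. For the 'positive' outcome, the likelihood ratio is 0.94/0.25 = 3.7600.
Posterior odds = 0.28205 × 3.7600 = 1.0605, so P(H|E) = 1.0605/(1+1.0605) = 0.515.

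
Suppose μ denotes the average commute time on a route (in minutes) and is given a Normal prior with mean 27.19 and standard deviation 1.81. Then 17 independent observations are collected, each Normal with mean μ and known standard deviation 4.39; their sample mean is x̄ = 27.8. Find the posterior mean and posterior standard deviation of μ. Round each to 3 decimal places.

With known σ, the Normal prior is conjugate. Weight on the data is w = (n/σ²)/(n/σ² + 1/τ₀²) = 0.882104/(0.882104+0.305241) = 0.74292.
Posterior mean = w·x̄ + (1−w)·μ₀ = 0.74292·27.8 + 0.25708·27.19 = 27.643. Posterior variance = 1/(0.882104+0.305241) = 0.842215, so SD = 0.918.

Posterior mean ≈ 27.643; posterior SD ≈ 0.918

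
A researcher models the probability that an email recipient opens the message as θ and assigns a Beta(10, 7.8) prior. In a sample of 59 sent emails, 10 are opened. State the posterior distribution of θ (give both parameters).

Posterior: Beta(20, 56.8)

Observing 10 successes and 49 failures updates Beta(10, 7.8) by adding the success and failure counts to the two shape parameters: α = 10+10 = 20, β = 7.8+49 = 56.8.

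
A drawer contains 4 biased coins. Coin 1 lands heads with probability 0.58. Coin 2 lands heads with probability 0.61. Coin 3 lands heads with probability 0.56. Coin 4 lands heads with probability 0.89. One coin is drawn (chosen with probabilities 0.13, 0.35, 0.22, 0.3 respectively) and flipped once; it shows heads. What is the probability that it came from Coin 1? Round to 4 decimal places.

Tabulate prior·likelihood by source: [1] prior 0.13, lik 0.58, product 0.07540; [2] prior 0.35, lik 0.61, product 0.2135; [3] prior 0.22, lik 0.56, product 0.1232; [4] prior 0.3, lik 0.89, product 0.2670.
Normalizing constant = 0.67910; the posterior for Coin 1 is its product over the sum, 0.07540/0.67910 = 0.1110.

Posterior probability ≈ 0.1110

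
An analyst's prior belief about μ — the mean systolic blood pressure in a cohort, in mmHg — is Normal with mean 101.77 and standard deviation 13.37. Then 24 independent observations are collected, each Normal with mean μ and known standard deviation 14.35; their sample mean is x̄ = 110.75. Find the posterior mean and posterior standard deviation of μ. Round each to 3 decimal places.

Posterior mean ≈ 110.339; posterior SD ≈ 2.861

Prior precision 1/τ₀² = 1/13.37² = 0.00559419; data precision n/σ² = 24/14.35² = 0.116549.
Posterior precision = 0.00559419 + 0.116549 = 0.122143, giving posterior SD = 1/√0.122143 = 2.861.
Posterior mean = (0.00559419·101.77 + 0.116549·110.75) / 0.122143 = 110.339.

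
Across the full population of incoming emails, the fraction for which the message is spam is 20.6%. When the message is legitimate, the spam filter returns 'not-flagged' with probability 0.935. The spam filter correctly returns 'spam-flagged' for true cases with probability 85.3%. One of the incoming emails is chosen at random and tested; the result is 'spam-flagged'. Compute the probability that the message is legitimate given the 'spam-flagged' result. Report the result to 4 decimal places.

Let H be the event that the message is spam. P(H) = 0.206, so P(¬H) = 0.794. With E the 'spam-flagged' result, P(E|H) = 0.853 and P(E|¬H) = 0.065.
P(E) = 0.853·0.206 + 0.065·0.794 = 0.17572 + 0.051610 = 0.22733.
By Bayes' theorem, P(H|E) = 0.17572 / 0.22733 = 0.7730. Hence P(¬H|E) = 1 − 0.7730 = 0.2270.

P(¬H | E) ≈ 0.2270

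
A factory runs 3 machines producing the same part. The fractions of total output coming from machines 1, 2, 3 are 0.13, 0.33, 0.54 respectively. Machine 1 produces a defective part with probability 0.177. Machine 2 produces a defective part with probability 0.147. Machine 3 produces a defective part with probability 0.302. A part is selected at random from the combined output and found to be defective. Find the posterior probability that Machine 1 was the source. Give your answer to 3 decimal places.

Posterior probability ≈ 0.098

P(defective|M1) = 0.177; P(defective|M2) = 0.147; P(defective|M3) = 0.302.
Prior × likelihood for each source: 0.13·0.177=0.02301, 0.33·0.147=0.04851, 0.54·0.302=0.1631. Summing gives P(defective) = 0.23460.
P(Machine 1 | defective) = 0.02301 / 0.23460 = 0.098.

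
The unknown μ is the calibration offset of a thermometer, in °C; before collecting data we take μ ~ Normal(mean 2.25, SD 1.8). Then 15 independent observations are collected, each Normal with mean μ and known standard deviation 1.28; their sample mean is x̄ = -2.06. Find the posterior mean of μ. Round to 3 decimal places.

Prior precision 1/τ₀² = 1/1.8² = 0.308642; data precision n/σ² = 15/1.28² = 9.15527.
Posterior precision = 0.308642 + 9.15527 = 9.46392.
Posterior mean = (0.308642·2.25 + 9.15527·-2.06) / 9.46392 = -1.919.

Posterior mean ≈ -1.919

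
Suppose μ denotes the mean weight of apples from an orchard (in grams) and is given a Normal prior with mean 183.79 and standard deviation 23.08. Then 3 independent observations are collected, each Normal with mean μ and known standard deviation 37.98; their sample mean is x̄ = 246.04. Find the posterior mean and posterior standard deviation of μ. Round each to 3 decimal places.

Posterior mean ≈ 216.508; posterior SD ≈ 15.897

Prior precision 1/τ₀² = 1/23.08² = 0.00187728; data precision n/σ² = 3/37.98² = 0.00207975.
Posterior precision = 0.00187728 + 0.00207975 = 0.00395703, giving posterior SD = 1/√0.00395703 = 15.897.
Posterior mean = (0.00187728·183.79 + 0.00207975·246.04) / 0.00395703 = 216.508.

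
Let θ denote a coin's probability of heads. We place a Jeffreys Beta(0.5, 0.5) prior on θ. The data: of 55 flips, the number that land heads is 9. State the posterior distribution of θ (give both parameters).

The binomial likelihood is conjugate to the Beta prior: with 9 successes and 46 failures, the posterior is Beta(0.5+9, 0.5+46) = Beta(9.5, 46.5).

Posterior: Beta(9.5, 46.5)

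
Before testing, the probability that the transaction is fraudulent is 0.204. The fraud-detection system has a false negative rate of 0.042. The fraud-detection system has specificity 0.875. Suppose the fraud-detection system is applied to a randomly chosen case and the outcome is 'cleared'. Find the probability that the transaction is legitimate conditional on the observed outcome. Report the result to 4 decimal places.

Let H be the event that the transaction is fraudulent. P(H) = 0.204, so P(¬H) = 0.796. With E the 'cleared' result, P(E|H) = 0.042 and P(E|¬H) = 0.875.
P(E) = 0.042·0.204 + 0.875·0.796 = 0.0085680 + 0.69650 = 0.70507.
By Bayes' theorem, P(H|E) = 0.0085680 / 0.70507 = 0.0122. Hence P(¬H|E) = 1 − 0.0122 = 0.9878.

P(¬H | E) ≈ 0.9878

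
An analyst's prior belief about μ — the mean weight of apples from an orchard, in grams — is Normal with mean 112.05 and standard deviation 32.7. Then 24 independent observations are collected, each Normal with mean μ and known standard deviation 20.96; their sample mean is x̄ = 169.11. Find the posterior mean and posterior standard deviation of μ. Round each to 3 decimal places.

Posterior mean ≈ 168.150; posterior SD ≈ 4.242

With known σ, the Normal prior is conjugate. Weight on the data is w = (n/σ²)/(n/σ² + 1/τ₀²) = 0.0546297/(0.0546297+0.00093520) = 0.98317.
Posterior mean = w·x̄ + (1−w)·μ₀ = 0.98317·169.11 + 0.016831·112.05 = 168.150. Posterior variance = 1/(0.0546297+0.00093520) = 17.9970, so SD = 4.242.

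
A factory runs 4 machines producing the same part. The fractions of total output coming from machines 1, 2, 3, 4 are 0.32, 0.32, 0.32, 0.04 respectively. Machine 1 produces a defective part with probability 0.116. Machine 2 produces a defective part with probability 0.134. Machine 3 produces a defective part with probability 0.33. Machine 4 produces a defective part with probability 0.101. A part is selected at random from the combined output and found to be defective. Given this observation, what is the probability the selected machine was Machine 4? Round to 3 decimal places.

Tabulate prior·likelihood by source: [1] prior 0.32, lik 0.116, product 0.03712; [2] prior 0.32, lik 0.134, product 0.04288; [3] prior 0.32, lik 0.33, product 0.1056; [4] prior 0.04, lik 0.101, product 0.004040.
Normalizing constant = 0.18964; the posterior for Machine 4 is its product over the sum, 0.004040/0.18964 = 0.021.

Posterior probability ≈ 0.021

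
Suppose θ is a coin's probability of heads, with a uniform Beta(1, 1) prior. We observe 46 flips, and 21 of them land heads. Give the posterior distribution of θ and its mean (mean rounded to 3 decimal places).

Observing 21 successes and 25 failures updates Beta(1, 1) by adding the success and failure counts to the two shape parameters: α = 1+21 = 22, β = 1+25 = 26.
E[θ | data] = 22/(22+26) = 0.458.

Posterior: Beta(22, 26); mean ≈ 0.458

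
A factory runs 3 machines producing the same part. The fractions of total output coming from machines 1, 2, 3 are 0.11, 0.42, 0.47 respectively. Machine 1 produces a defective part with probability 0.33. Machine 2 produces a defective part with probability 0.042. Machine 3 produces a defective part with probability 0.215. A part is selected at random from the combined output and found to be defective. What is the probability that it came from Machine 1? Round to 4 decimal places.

Posterior probability ≈ 0.2342

P(defective|M1) = 0.33; P(defective|M2) = 0.042; P(defective|M3) = 0.215.
Prior × likelihood for each source: 0.11·0.33=0.03630, 0.42·0.042=0.01764, 0.47·0.215=0.1010. Summing gives P(defective) = 0.15499.
P(Machine 1 | defective) = 0.03630 / 0.15499 = 0.2342.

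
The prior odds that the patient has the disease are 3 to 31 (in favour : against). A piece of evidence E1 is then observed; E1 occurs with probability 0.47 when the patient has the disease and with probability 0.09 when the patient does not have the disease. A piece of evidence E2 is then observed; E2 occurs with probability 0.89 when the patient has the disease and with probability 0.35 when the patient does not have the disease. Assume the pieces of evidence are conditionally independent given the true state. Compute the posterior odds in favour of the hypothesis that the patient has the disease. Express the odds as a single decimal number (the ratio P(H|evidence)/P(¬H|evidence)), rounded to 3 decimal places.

Posterior odds ≈ 1.285

Prior odds = 3/31 = 0.096774. In log-odds, ln(0.096774) = -2.3354.
Add log likelihood ratios: ln(5.2222) + ln(2.5429) = 2.5862.
Posterior log-odds = 0.25084, so posterior odds = exp(0.25084) = 1.2851.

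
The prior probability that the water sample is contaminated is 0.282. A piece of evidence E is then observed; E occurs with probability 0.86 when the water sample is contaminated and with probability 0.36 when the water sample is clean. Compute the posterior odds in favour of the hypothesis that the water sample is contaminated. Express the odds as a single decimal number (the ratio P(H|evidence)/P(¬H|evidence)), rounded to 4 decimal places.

Prior odds = 0.282/(1−0.282) = 0.39276. In log-odds, ln(0.39276) = -0.93456.
Add log likelihood ratio: ln(2.3889) = 0.87083.
Posterior log-odds = -0.063734, so posterior odds = exp(-0.063734) = 0.93825.

Posterior odds ≈ 0.9383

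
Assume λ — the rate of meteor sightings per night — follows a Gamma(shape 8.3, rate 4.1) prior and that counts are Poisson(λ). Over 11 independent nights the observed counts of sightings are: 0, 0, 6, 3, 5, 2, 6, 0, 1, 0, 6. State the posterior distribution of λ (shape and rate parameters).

Posterior: Gamma(shape=37.3, rate=15.1)

The Poisson likelihood adds the total count to the shape and the number of exposure periods to the rate. Here ∑xᵢ = 29 and n = 11, so shape 8.3→37.3 and rate 4.1→15.1.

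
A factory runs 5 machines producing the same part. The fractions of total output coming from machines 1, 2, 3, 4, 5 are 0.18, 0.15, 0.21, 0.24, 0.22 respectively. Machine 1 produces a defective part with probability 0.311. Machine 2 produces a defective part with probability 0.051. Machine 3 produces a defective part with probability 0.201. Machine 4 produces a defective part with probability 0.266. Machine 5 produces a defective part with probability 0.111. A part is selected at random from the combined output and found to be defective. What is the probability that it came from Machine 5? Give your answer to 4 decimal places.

P(defective|M1) = 0.311; P(defective|M2) = 0.051; P(defective|M3) = 0.201; P(defective|M4) = 0.266; P(defective|M5) = 0.111.
Prior × likelihood for each source: 0.18·0.311=0.05598, 0.15·0.051=0.007650, 0.21·0.201=0.04221, 0.24·0.266=0.06384, 0.22·0.111=0.02442. Summing gives P(defective) = 0.19410.
P(Machine 5 | defective) = 0.02442 / 0.19410 = 0.1258.

Posterior probability ≈ 0.1258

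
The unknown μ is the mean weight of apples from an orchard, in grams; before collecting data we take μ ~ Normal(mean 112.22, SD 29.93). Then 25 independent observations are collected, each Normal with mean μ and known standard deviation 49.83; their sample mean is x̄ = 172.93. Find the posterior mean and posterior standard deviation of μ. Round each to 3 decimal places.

With known σ, the Normal prior is conjugate. Weight on the data is w = (n/σ²)/(n/σ² + 1/τ₀²) = 0.0100683/(0.0100683+0.00111631) = 0.90019.
Posterior mean = w·x̄ + (1−w)·μ₀ = 0.90019·172.93 + 0.099808·112.22 = 166.871. Posterior variance = 1/(0.0100683+0.00111631) = 89.4081, so SD = 9.456.

Posterior mean ≈ 166.871; posterior SD ≈ 9.456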